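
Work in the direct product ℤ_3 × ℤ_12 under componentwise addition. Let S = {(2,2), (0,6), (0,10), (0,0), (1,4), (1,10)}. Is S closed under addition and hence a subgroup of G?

(0,10) ∈ S but its inverse (0,2) ∉ S, so S is not a subgroup.

No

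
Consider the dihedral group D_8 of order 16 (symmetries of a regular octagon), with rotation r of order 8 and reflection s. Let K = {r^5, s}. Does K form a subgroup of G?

The identity e ∉ K, so K is not a subgroup.

No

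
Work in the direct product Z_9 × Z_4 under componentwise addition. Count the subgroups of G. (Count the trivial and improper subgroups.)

|G| = 36, so by Lagrange every subgroup order divides 36. Divisors: 1, 2, 3, 4, 6, 9, 12, 18, 36.
Subgroups by order — order 1: 1; order 2: 1; order 3: 1; order 4: 1; order 6: 1; order 9: 1; order 12: 1; order 18: 1; order 36: 1.
Total: 1 + 1 + 1 + 1 + 1 + 1 + 1 + 1 + 1 = 9.

9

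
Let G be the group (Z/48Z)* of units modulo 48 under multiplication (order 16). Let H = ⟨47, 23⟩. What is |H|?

|⟨47⟩| = 2 and |⟨23⟩| = 2, so |H| is a multiple of lcm(2, 2) = 2 and divides |G| = 16.
Closing under the operation: H = {1, 23, 25, 47}, so |H| = 4.

4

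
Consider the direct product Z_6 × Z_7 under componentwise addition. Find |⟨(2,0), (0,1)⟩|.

|⟨(2,0)⟩| = 3 and |⟨(0,1)⟩| = 7, so |H| is a multiple of lcm(3, 7) = 21 and divides |G| = 42.
Closing under the operation: H = {(0,0), (0,1), (0,2), (0,3), (0,4), (0,5), (0,6), (2,0), (2,1), (2,2), (2,3), (2,4), (2,5), (2,6), (4,0), (4,1), (4,2), (4,3), (4,4), (4,5), (4,6)}, so |H| = 21.

21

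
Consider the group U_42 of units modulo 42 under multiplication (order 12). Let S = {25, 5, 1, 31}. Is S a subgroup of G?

25 ∈ S but its inverse 37 ∉ S, so S is not a subgroup.

No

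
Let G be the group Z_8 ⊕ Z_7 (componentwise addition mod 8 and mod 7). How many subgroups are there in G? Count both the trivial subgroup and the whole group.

8

|G| = 56, so by Lagrange every subgroup order divides 56. Divisors: 1, 2, 4, 7, 8, 14, 28, 56.
Subgroups by order — order 1: 1; order 2: 1; order 4: 1; order 7: 1; order 8: 1; order 14: 1; order 28: 1; order 56: 1.
Total: 1 + 1 + 1 + 1 + 1 + 1 + 1 + 1 = 8.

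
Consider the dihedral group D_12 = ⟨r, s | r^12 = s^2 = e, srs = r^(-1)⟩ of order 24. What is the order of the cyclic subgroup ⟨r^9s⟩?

2

Computing powers of r^9s: the smallest k with (r^9s)^k = e is k = 2.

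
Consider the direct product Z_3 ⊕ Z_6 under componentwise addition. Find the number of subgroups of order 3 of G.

|G| = 18 and 3 | 18, so subgroups of order 3 are possible by Lagrange.
The subgroups of order 3 are: {(0,0), (0,2), (0,4)}; {(0,0), (1,0), (2,0)}; {(0,0), (1,2), (2,4)}; {(0,0), (1,4), (2,2)}.
So G has 4 subgroups of order 3.

4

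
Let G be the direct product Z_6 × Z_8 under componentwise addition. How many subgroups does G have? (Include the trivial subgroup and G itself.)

22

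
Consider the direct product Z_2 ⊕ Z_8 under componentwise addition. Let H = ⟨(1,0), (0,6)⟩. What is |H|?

|⟨(1,0)⟩| = 2 and |⟨(0,6)⟩| = 4, so |H| is a multiple of lcm(2, 4) = 4 and divides |G| = 16.
Closing under the operation: H = {(0,0), (0,2), (0,4), (0,6), (1,0), (1,2), (1,4), (1,6)}, so |H| = 8.

8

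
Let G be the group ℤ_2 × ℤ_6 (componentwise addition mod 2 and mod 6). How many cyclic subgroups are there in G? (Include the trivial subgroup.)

8

Each element a generates a cyclic subgroup ⟨a⟩; distinct elements may generate the same one (a cyclic group of order d has φ(d) generators).
Cyclic subgroups by order — order 1: 1; order 2: 3; order 3: 1; order 6: 3.
Total: 8.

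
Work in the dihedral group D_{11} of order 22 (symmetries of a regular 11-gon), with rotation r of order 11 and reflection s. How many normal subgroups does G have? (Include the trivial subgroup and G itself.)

3

G has 14 subgroups. Checking conjugation-invariance by order — order 1: 1/1 normal; order 2: 0/11 normal; order 11: 1/1 normal; order 22: 1/1 normal.
Total normal subgroups: 3.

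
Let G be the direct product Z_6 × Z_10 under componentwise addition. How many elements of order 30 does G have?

An element (a,b) has order lcm(ord(a), ord(b)); count pairs with lcm equal to 30.
Enumerating gives 24 such elements.

24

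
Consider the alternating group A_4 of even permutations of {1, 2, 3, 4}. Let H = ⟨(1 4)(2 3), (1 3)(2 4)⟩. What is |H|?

4

|⟨(1 4)(2 3)⟩| = 2 and |⟨(1 3)(2 4)⟩| = 2, so |H| is a multiple of lcm(2, 2) = 2 and divides |G| = 12.
Closing under the operation: H = {e, (1 2)(3 4), (1 3)(2 4), (1 4)(2 3)}, so |H| = 4.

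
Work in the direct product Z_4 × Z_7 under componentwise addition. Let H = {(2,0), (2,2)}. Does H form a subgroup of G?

The identity (0,0) ∉ H, so H is not a subgroup.

No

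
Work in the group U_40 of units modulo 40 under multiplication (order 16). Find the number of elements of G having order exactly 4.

The elements of order 4 are: 3, 7, 13, 17, 23, 27, 33, 37.
That's 8.

8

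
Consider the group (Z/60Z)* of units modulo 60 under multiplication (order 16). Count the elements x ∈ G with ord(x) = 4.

8

The elements of order 4 are: 7, 13, 17, 23, 37, 43, 47, 53.
That's 8.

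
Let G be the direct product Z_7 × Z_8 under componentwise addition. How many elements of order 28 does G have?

12

An element (a,b) has order lcm(ord(a), ord(b)); count pairs with lcm equal to 28.
Enumerating gives 12 such elements.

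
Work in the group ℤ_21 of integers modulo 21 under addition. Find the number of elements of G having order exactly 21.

In a cyclic group of order 21, the number of elements of order d (for d | 21) is φ(d).
φ(21) = 12.

12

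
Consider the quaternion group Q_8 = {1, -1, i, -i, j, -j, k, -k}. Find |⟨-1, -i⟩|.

4

|⟨-1⟩| = 2 and |⟨-i⟩| = 4, so |H| is a multiple of lcm(2, 4) = 4 and divides |G| = 8.
Closing under the operation: H = {1, -1, i, -i}, so |H| = 4.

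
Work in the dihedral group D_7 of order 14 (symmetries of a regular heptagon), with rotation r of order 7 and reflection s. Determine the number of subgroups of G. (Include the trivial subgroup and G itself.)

10

|G| = 14, so by Lagrange every subgroup order divides 14. Divisors: 1, 2, 7, 14.
Subgroups by order — order 1: 1; order 2: 7; order 7: 1; order 14: 1.
Total: 1 + 7 + 1 + 1 = 10.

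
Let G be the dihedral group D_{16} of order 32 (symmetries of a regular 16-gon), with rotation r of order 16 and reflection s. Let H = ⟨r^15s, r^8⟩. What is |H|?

4

|⟨r^15s⟩| = 2 and |⟨r^8⟩| = 2, so |H| is a multiple of lcm(2, 2) = 2 and divides |G| = 32.
Closing under the operation: H = {e, r^8, r^7s, r^15s}, so |H| = 4.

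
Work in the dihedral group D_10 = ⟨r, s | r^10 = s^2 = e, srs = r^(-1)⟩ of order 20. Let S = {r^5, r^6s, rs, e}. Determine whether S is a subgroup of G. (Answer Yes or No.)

Yes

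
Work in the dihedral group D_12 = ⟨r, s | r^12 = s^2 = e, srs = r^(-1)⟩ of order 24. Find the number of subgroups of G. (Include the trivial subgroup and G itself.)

34

|G| = 24, so by Lagrange every subgroup order divides 24. Divisors: 1, 2, 3, 4, 6, 8, 12, 24.
Subgroups by order — order 1: 1; order 2: 13; order 3: 1; order 4: 7; order 6: 5; order 8: 3; order 12: 3; order 24: 1.
Total: 1 + 13 + 1 + 7 + 5 + 3 + 3 + 1 = 34.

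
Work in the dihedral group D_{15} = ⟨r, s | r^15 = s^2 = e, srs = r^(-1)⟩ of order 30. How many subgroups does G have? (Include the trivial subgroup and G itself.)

28

|G| = 30, so by Lagrange every subgroup order divides 30. Divisors: 1, 2, 3, 5, 6, 10, 15, 30.
Subgroups by order — order 1: 1; order 2: 15; order 3: 1; order 5: 1; order 6: 5; order 10: 3; order 15: 1; order 30: 1.
Total: 1 + 15 + 1 + 1 + 5 + 3 + 1 + 1 = 28.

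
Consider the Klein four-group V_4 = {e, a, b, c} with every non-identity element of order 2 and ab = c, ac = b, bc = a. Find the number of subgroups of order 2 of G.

3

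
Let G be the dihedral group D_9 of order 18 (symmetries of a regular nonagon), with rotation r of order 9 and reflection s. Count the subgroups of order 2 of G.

|G| = 18 and 2 | 18, so subgroups of order 2 are possible by Lagrange.
The subgroups of order 2 are: {e, r^2s}; {e, r^3s}; {e, r^4s}; {e, r^5s}; … (9 in all).
So G has 9 subgroups of order 2.

9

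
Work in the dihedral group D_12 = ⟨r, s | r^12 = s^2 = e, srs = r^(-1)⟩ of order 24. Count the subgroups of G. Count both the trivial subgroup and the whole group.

34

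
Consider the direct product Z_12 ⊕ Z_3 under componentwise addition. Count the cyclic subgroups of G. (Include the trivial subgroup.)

15

Group the elements of G by the cyclic subgroup they generate; each cyclic subgroup of order d accounts for φ(d) elements.
Cyclic subgroups by order — order 1: 1; order 2: 1; order 3: 4; order 4: 1; order 6: 4; order 12: 4.
Total: 15.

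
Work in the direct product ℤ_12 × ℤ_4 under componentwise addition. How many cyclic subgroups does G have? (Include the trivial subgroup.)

20

Group the elements of G by the cyclic subgroup they generate; each cyclic subgroup of order d accounts for φ(d) elements.
Cyclic subgroups by order — order 1: 1; order 2: 3; order 3: 1; order 4: 6; order 6: 3; order 12: 6.
Total: 20.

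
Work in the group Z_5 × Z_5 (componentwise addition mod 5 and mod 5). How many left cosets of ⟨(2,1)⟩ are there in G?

5

|⟨(2,1)⟩| = 5 and |G| = 25.
By Lagrange, [G : H] = |G|/|H| = 25/5 = 5.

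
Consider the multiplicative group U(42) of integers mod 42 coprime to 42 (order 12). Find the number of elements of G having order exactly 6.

The elements of order 6 are: 5, 11, 17, 19, 23, 31.
That's 6.

6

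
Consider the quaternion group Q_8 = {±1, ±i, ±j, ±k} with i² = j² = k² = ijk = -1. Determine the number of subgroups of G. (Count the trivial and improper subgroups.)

6

|G| = 8, so by Lagrange every subgroup order divides 8. Divisors: 1, 2, 4, 8.
Subgroups by order — order 1: 1; order 2: 1; order 4: 3; order 8: 1.
Total: 1 + 1 + 3 + 1 = 6.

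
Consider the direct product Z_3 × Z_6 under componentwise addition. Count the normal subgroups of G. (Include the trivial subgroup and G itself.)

G is abelian, so every subgroup is normal.
G has 12 subgroups in total, hence 12 normal subgroups.

12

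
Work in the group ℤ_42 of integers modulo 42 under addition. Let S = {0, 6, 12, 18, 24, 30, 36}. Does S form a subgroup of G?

Yes

|S| = 7 divides |G| = 42, consistent with Lagrange.
S contains the identity, every element's inverse is in S, and S is closed under +: it is a subgroup.
In fact S = ⟨18⟩.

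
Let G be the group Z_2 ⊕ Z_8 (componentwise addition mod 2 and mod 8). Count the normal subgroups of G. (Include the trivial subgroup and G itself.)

11

G is abelian, so every subgroup is normal.
G has 11 subgroups in total, hence 11 normal subgroups.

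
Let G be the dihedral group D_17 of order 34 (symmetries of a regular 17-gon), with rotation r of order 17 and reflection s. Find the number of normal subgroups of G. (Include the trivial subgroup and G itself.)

G has 20 subgroups. Checking conjugation-invariance by order — order 1: 1/1 normal; order 2: 0/17 normal; order 17: 1/1 normal; order 34: 1/1 normal.
Total normal subgroups: 3.

3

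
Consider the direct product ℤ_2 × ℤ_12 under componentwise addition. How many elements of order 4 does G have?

4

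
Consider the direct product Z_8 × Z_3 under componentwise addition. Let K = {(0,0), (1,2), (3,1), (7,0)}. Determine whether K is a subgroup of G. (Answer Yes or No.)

(3,1) ∈ K but its inverse (5,2) ∉ K, so K is not a subgroup.

No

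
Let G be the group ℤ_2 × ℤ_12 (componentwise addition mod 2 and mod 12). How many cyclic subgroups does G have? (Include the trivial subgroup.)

12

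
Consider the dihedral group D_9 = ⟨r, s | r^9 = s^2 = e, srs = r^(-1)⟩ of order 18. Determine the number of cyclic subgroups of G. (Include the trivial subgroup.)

Group the elements of G by the cyclic subgroup they generate; each cyclic subgroup of order d accounts for φ(d) elements.
Cyclic subgroups by order — order 1: 1; order 2: 9; order 3: 1; order 9: 1.
Total: 12.

12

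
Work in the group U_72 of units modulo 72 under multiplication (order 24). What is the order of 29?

Compute successive powers of 29 mod 72: 29, 49, 53, 25, 5, 1; 29^6 ≡ 1 (mod 72).
So |⟨29⟩| = 6.

6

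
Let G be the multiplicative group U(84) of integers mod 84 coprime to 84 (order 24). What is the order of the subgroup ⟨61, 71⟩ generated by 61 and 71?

|⟨61⟩| = 6 and |⟨71⟩| = 2, so |H| is a multiple of lcm(6, 2) = 6 and divides |G| = 24.
Closing under the operation: H = {1, 11, 13, 23, 25, 37, 47, 59, 61, 71, 73, 83}, so |H| = 12.

12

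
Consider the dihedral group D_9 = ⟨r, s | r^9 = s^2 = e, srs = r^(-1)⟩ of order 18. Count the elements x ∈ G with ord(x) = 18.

0

No element of G has order 18 (even though 18 | 18).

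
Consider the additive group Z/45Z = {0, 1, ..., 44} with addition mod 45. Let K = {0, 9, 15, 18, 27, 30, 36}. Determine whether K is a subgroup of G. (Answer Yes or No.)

No

|K| = 7 does not divide |G| = 45, so by Lagrange K is not a subgroup.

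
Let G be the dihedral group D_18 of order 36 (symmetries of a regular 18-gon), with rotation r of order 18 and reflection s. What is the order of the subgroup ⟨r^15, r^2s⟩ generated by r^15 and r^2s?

12

|⟨r^15⟩| = 6 and |⟨r^2s⟩| = 2, so |H| is a multiple of lcm(6, 2) = 6 and divides |G| = 36.
Closing under the operation: H = {e, r^3, r^6, r^9, r^12, r^15, r^2s, r^5s, r^8s, r^11s, r^14s, r^17s}, so |H| = 12.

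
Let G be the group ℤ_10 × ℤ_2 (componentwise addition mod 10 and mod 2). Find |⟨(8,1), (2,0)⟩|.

10

|⟨(8,1)⟩| = 10 and |⟨(2,0)⟩| = 5, so |H| is a multiple of lcm(10, 5) = 10 and divides |G| = 20.
Closing under the operation: H = {(0,0), (0,1), (2,0), (2,1), (4,0), (4,1), (6,0), (6,1), (8,0), (8,1)}, so |H| = 10.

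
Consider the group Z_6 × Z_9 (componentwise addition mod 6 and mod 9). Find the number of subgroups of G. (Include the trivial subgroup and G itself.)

|G| = 54, so by Lagrange every subgroup order divides 54. Divisors: 1, 2, 3, 6, 9, 18, 27, 54.
Subgroups by order — order 1: 1; order 2: 1; order 3: 4; order 6: 4; order 9: 4; order 18: 4; order 27: 1; order 54: 1.
Total: 1 + 1 + 4 + 4 + 4 + 4 + 1 + 1 = 20.

20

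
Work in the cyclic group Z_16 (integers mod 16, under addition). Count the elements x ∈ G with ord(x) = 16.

8

In a cyclic group of order 16, the number of elements of order d (for d | 16) is φ(d).
φ(16) = 8.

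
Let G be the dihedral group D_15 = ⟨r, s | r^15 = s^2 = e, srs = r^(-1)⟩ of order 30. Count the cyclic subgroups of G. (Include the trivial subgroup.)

Group the elements of G by the cyclic subgroup they generate; each cyclic subgroup of order d accounts for φ(d) elements.
Cyclic subgroups by order — order 1: 1; order 2: 15; order 3: 1; order 5: 1; order 15: 1.
Total: 19.

19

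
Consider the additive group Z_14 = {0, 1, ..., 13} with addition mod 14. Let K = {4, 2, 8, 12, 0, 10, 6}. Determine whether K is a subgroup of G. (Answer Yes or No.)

|K| = 7 divides |G| = 14, consistent with Lagrange.
K contains the identity, every element's inverse is in K, and K is closed under +: it is a subgroup.
In fact K = ⟨2⟩.

Yes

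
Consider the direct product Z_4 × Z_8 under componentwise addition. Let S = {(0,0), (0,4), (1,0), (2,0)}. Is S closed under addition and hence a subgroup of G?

(1,0) ∈ S but its inverse (3,0) ∉ S, so S is not a subgroup.

No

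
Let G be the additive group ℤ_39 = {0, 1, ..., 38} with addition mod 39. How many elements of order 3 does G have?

2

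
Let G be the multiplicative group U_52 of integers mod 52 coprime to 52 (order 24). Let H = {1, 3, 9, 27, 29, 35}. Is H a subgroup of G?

Yes

|H| = 6 divides |G| = 24, consistent with Lagrange.
H contains the identity, every element's inverse is in H, and H is closed under ·: it is a subgroup.
In fact H = ⟨3⟩.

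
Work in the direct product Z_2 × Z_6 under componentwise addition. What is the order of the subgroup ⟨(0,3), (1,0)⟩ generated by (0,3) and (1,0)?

4

|⟨(0,3)⟩| = 2 and |⟨(1,0)⟩| = 2, so |H| is a multiple of lcm(2, 2) = 2 and divides |G| = 12.
Closing under the operation: H = {(0,0), (0,3), (1,0), (1,3)}, so |H| = 4.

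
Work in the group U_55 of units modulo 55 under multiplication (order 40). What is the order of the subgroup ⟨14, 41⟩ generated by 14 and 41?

|⟨14⟩| = 10 and |⟨41⟩| = 10, so |H| is a multiple of lcm(10, 10) = 10 and divides |G| = 40.
Closing under the operation: H = {1, 4, 6, 9, 14, 16, 19, 21, 24, 26, 29, 31, 34, 36, 39, 41, 46, 49, 51, 54}, so |H| = 20.

20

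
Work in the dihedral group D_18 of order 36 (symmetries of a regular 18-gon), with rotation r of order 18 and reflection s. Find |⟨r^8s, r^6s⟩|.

18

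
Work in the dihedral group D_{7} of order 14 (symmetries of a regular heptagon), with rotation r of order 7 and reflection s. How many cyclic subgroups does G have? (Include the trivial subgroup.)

9

Group the elements of G by the cyclic subgroup they generate; each cyclic subgroup of order d accounts for φ(d) elements.
Cyclic subgroups by order — order 1: 1; order 2: 7; order 7: 1.
Total: 9.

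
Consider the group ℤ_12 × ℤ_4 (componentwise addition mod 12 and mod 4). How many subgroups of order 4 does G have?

7

|G| = 48 and 4 | 48, so subgroups of order 4 are possible by Lagrange.
The subgroups of order 4 are: {(0,0), (0,1), (0,2), (0,3)}; {(0,0), (0,2), (6,0), (6,2)}; {(0,0), (0,2), (6,1), (6,3)}; {(0,0), (3,0), (6,0), (9,0)}; … (7 in all).
So G has 7 subgroups of order 4.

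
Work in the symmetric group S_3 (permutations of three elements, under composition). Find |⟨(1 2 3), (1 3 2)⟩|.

3

|⟨(1 2 3)⟩| = 3 and |⟨(1 3 2)⟩| = 3, so |H| is a multiple of lcm(3, 3) = 3 and divides |G| = 6.
Closing under the operation: H = {e, (1 2 3), (1 3 2)}, so |H| = 3.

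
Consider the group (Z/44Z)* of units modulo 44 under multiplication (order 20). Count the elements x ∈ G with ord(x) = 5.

4

The elements of order 5 are: 5, 9, 25, 37.
That's 4.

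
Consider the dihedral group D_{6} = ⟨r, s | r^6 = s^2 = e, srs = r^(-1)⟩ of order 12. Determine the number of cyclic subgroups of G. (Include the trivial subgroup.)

10

A cyclic subgroup of order d is generated by each of its φ(d) elements of order d, so the cyclic subgroups of order d number (#elements of order d)/φ(d).
Cyclic subgroups by order — order 1: 1; order 2: 7; order 3: 1; order 6: 1.
Total: 10.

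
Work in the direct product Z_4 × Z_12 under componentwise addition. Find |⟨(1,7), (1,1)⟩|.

24

|⟨(1,7)⟩| = 12 and |⟨(1,1)⟩| = 12, so |H| is a multiple of lcm(12, 12) = 12 and divides |G| = 48.
Closing under the operation: H = {(0,0), (0,2), (0,4), (0,6), (0,8), (0,10), (1,1), (1,3), (1,5), (1,7), (1,9), (1,11), (2,0), (2,2), (2,4), (2,6), (2,8), (2,10), (3,1), (3,3), (3,5), (3,7), (3,9), (3,11)}, so |H| = 24.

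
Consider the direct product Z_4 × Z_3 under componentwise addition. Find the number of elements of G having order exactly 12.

4

An element (a,b) has order lcm(ord(a), ord(b)); count pairs with lcm equal to 12.
Enumerating gives 4 such elements.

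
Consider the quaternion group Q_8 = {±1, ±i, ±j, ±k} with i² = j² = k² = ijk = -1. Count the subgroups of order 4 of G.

3

|G| = 8 and 4 | 8, so subgroups of order 4 are possible by Lagrange.
The subgroups of order 4 are: {1, -1, i, -i}; {1, -1, j, -j}; {1, -1, k, -k}.
So G has 3 subgroups of order 4.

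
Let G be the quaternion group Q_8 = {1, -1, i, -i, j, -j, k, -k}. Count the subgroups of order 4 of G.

3

|G| = 8 and 4 | 8, so subgroups of order 4 are possible by Lagrange.
The subgroups of order 4 are: {1, -1, i, -i}; {1, -1, j, -j}; {1, -1, k, -k}.
So G has 3 subgroups of order 4.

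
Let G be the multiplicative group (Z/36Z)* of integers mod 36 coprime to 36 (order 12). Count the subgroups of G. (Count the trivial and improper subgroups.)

10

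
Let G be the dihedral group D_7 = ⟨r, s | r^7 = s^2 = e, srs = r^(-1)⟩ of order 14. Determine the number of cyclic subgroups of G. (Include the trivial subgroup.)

Group the elements of G by the cyclic subgroup they generate; each cyclic subgroup of order d accounts for φ(d) elements.
Cyclic subgroups by order — order 1: 1; order 2: 7; order 7: 1.
Total: 9.

9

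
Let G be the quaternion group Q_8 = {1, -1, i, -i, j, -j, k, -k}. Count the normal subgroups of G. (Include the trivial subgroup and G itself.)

6

G has 6 subgroups. Checking conjugation-invariance by order — order 1: 1/1 normal; order 2: 1/1 normal; order 4: 3/3 normal; order 8: 1/1 normal.
Total normal subgroups: 6.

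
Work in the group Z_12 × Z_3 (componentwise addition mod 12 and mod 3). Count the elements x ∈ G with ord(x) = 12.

16

An element (a,b) has order lcm(ord(a), ord(b)); count pairs with lcm equal to 12.
Enumerating gives 16 such elements.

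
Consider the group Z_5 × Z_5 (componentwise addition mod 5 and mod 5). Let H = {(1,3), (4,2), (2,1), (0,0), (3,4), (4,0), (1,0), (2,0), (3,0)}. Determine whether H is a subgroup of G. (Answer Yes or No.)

No

|H| = 9 does not divide |G| = 25, so by Lagrange H is not a subgroup.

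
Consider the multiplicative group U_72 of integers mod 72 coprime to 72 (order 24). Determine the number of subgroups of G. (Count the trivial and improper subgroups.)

|G| = 24, so by Lagrange every subgroup order divides 24. Divisors: 1, 2, 3, 4, 6, 8, 12, 24.
Subgroups by order — order 1: 1; order 2: 7; order 3: 1; order 4: 7; order 6: 7; order 8: 1; order 12: 7; order 24: 1.
Total: 1 + 7 + 1 + 7 + 7 + 1 + 7 + 1 = 32.

32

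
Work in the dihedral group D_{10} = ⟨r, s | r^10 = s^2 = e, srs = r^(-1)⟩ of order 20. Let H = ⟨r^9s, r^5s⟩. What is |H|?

|⟨r^9s⟩| = 2 and |⟨r^5s⟩| = 2, so |H| is a multiple of lcm(2, 2) = 2 and divides |G| = 20.
Closing under the operation: H = {e, r^2, r^4, r^6, r^8, rs, r^3s, r^5s, r^7s, r^9s}, so |H| = 10.

10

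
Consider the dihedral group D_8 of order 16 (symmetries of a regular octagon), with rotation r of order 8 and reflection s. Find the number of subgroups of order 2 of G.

|G| = 16 and 2 | 16, so subgroups of order 2 are possible by Lagrange.
The subgroups of order 2 are: {e, r^2s}; {e, r^3s}; {e, r^4}; {e, r^4s}; … (9 in all).
So G has 9 subgroups of order 2.

9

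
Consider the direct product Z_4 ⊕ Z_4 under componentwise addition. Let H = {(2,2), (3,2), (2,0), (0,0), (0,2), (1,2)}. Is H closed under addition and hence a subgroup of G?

|H| = 6 does not divide |G| = 16, so by Lagrange H is not a subgroup.

No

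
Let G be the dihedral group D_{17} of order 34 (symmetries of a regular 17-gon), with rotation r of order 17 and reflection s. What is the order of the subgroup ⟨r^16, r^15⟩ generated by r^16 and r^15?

|⟨r^16⟩| = 17 and |⟨r^15⟩| = 17, so |H| is a multiple of lcm(17, 17) = 17 and divides |G| = 34.
Closing under the operation: H = {e, r, r^2, r^3, r^4, r^5, r^6, r^7, r^8, r^9, r^10, r^11, r^12, r^13, r^14, r^15, r^16}, so |H| = 17.

17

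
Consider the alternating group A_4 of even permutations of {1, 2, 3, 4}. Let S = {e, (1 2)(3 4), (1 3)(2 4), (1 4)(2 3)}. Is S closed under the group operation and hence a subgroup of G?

|S| = 4 divides |G| = 12, consistent with Lagrange.
S contains the identity, every element's inverse is in S, and S is closed under ∘: it is a subgroup.

Yes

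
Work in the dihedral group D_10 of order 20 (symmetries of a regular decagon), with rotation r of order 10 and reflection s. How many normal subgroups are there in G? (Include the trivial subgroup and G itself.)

G has 22 subgroups. Checking conjugation-invariance by order — order 1: 1/1 normal; order 2: 1/11 normal; order 4: 0/5 normal; order 5: 1/1 normal; order 10: 3/3 normal; order 20: 1/1 normal.
Total normal subgroups: 7.

7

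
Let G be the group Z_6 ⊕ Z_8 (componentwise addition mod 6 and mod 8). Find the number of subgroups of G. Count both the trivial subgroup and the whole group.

22

|G| = 48, so by Lagrange every subgroup order divides 48. Divisors: 1, 2, 3, 4, 6, 8, 12, 16, 24, 48.
Subgroups by order — order 1: 1; order 2: 3; order 3: 1; order 4: 3; order 6: 3; order 8: 3; order 12: 3; order 16: 1; order 24: 3; order 48: 1.
Total: 1 + 3 + 1 + 3 + 3 + 3 + 3 + 1 + 3 + 1 = 22.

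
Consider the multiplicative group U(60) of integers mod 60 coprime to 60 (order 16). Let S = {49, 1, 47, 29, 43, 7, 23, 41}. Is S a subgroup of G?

|S| = 8 divides |G| = 16, consistent with Lagrange.
S contains the identity, every element's inverse is in S, and S is closed under ·: it is a subgroup.

Yes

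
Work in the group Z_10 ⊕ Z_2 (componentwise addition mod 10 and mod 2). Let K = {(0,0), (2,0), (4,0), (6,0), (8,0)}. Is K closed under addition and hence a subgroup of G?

Yes

|K| = 5 divides |G| = 20, consistent with Lagrange.
K contains the identity, every element's inverse is in K, and K is closed under +: it is a subgroup.
In fact K = ⟨(4,0)⟩.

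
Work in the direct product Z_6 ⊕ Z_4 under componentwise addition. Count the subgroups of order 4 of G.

3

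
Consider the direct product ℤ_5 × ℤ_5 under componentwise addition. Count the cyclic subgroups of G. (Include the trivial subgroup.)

Each element a generates a cyclic subgroup ⟨a⟩; distinct elements may generate the same one (a cyclic group of order d has φ(d) generators).
Cyclic subgroups by order — order 1: 1; order 5: 6.
Total: 7.

7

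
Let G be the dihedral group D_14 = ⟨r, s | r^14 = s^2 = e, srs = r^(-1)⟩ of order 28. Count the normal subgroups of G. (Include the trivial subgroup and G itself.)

7

G has 28 subgroups. Checking conjugation-invariance by order — order 1: 1/1 normal; order 2: 1/15 normal; order 4: 0/7 normal; order 7: 1/1 normal; order 14: 3/3 normal; order 28: 1/1 normal.
Total normal subgroups: 7.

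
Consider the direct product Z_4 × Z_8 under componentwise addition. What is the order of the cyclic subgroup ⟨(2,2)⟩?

4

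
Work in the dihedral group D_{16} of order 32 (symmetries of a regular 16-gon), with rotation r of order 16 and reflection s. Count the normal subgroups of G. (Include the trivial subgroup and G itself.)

8

G has 36 subgroups. Checking conjugation-invariance by order — order 1: 1/1 normal; order 2: 1/17 normal; order 4: 1/9 normal; order 8: 1/5 normal; order 16: 3/3 normal; order 32: 1/1 normal.
Total normal subgroups: 8.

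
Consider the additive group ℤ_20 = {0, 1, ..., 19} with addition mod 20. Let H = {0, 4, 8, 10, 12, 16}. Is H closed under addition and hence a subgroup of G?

|H| = 6 does not divide |G| = 20, so by Lagrange H is not a subgroup.

No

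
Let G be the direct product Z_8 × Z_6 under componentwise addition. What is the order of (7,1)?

24

The order of (7,1) in Z_8 × Z_6 is lcm(ord(7) in Z_8, ord(1) in Z_6).
ord(7) = 8 and ord(1) = 6, so |⟨(7,1)⟩| = lcm(8, 6) = 24.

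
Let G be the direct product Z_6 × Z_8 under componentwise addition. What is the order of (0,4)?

2

The order of (0,4) in Z_6 × Z_8 is lcm(ord(0) in Z_6, ord(4) in Z_8).
ord(0) = 1 and ord(4) = 2, so |⟨(0,4)⟩| = lcm(1, 2) = 2.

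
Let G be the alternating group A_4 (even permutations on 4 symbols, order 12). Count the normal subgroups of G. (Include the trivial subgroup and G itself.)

3

G has 10 subgroups. Checking conjugation-invariance by order — order 1: 1/1 normal; order 2: 0/3 normal; order 3: 0/4 normal; order 4: 1/1 normal; order 12: 1/1 normal.
Total normal subgroups: 3.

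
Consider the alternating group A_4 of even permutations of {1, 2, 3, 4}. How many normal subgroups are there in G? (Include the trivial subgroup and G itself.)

3

G has 10 subgroups. Checking conjugation-invariance by order — order 1: 1/1 normal; order 2: 0/3 normal; order 3: 0/4 normal; order 4: 1/1 normal; order 12: 1/1 normal.
Total normal subgroups: 3.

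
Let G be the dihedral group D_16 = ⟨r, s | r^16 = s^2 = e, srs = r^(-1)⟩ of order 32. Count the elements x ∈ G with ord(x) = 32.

0

No element of G has order 32 (even though 32 | 32).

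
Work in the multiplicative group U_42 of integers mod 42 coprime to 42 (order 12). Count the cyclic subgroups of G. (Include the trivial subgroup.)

Group the elements of G by the cyclic subgroup they generate; each cyclic subgroup of order d accounts for φ(d) elements.
Cyclic subgroups by order — order 1: 1; order 2: 3; order 3: 1; order 6: 3.
Total: 8.

8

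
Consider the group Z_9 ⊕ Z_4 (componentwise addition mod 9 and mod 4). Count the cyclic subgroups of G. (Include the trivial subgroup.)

9

Each element a generates a cyclic subgroup ⟨a⟩; distinct elements may generate the same one (a cyclic group of order d has φ(d) generators).
Cyclic subgroups by order — order 1: 1; order 2: 1; order 3: 1; order 4: 1; order 6: 1; order 9: 1; order 12: 1; order 18: 1; order 36: 1.
Total: 9.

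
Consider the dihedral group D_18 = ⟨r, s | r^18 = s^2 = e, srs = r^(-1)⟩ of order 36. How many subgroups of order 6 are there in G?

|G| = 36 and 6 | 36, so subgroups of order 6 are possible by Lagrange.
The subgroups of order 6 are: {e, r^6, r^12, r^4s, r^10s, r^16s}; {e, r^6, r^12, r^5s, r^11s, r^17s}; {e, r^6, r^12, s, r^6s, r^12s}; {e, r^6, r^12, rs, r^7s, r^13s}; … (7 in all).
So G has 7 subgroups of order 6.

7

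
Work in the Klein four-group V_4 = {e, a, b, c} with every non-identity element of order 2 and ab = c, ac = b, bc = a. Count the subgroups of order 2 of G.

|G| = 4 and 2 | 4, so subgroups of order 2 are possible by Lagrange.
The subgroups of order 2 are: {e, a}; {e, b}; {e, c}.
So G has 3 subgroups of order 2.

3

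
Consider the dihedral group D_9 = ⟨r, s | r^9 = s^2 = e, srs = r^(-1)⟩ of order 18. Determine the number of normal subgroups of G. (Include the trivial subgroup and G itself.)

G has 16 subgroups. Checking conjugation-invariance by order — order 1: 1/1 normal; order 2: 0/9 normal; order 3: 1/1 normal; order 6: 0/3 normal; order 9: 1/1 normal; order 18: 1/1 normal.
Total normal subgroups: 4.

4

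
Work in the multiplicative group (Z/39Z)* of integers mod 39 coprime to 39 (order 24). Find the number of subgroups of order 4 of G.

|G| = 24 and 4 | 24, so subgroups of order 4 are possible by Lagrange.
The subgroups of order 4 are: {1, 14, 25, 38}; {1, 25, 31, 34}; {1, 5, 8, 25}.
So G has 3 subgroups of order 4.

3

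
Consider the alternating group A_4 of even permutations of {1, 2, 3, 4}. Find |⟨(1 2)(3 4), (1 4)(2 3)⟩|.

|⟨(1 2)(3 4)⟩| = 2 and |⟨(1 4)(2 3)⟩| = 2, so |H| is a multiple of lcm(2, 2) = 2 and divides |G| = 12.
Closing under the operation: H = {e, (1 2)(3 4), (1 3)(2 4), (1 4)(2 3)}, so |H| = 4.

4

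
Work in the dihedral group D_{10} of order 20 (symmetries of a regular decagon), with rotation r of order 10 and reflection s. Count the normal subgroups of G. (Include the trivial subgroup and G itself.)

7

G has 22 subgroups. Checking conjugation-invariance by order — order 1: 1/1 normal; order 2: 1/11 normal; order 4: 0/5 normal; order 5: 1/1 normal; order 10: 3/3 normal; order 20: 1/1 normal.
Total normal subgroups: 7.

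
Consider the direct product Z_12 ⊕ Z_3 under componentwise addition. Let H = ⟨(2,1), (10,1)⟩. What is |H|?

|⟨(2,1)⟩| = 6 and |⟨(10,1)⟩| = 6, so |H| is a multiple of lcm(6, 6) = 6 and divides |G| = 36.
Closing under the operation: H = {(0,0), (0,1), (0,2), (2,0), (2,1), (2,2), (4,0), (4,1), (4,2), (6,0), (6,1), (6,2), (8,0), (8,1), (8,2), (10,0), (10,1), (10,2)}, so |H| = 18.

18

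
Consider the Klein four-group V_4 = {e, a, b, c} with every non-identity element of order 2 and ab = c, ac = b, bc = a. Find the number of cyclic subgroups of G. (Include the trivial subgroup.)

4

Group the elements of G by the cyclic subgroup they generate; each cyclic subgroup of order d accounts for φ(d) elements.
Cyclic subgroups by order — order 1: 1; order 2: 3.
Total: 4.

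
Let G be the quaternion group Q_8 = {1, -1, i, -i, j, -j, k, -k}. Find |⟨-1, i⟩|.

4

|⟨-1⟩| = 2 and |⟨i⟩| = 4, so |H| is a multiple of lcm(2, 4) = 4 and divides |G| = 8.
Closing under the operation: H = {1, -1, i, -i}, so |H| = 4.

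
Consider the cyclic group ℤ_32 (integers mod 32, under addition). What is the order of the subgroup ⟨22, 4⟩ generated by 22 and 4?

16

|⟨22⟩| = 16 and |⟨4⟩| = 8, so |H| is a multiple of lcm(16, 8) = 16 and divides |G| = 32.
Closing under the operation: H = {0, 2, 4, 6, 8, 10, 12, 14, 16, 18, 20, 22, 24, 26, 28, 30}, so |H| = 16.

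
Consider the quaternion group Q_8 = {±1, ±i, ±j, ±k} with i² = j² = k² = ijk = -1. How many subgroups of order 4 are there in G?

3

|G| = 8 and 4 | 8, so subgroups of order 4 are possible by Lagrange.
The subgroups of order 4 are: {1, -1, i, -i}; {1, -1, j, -j}; {1, -1, k, -k}.
So G has 3 subgroups of order 4.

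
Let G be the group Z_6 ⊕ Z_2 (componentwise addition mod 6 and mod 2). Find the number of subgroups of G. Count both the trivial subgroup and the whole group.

10

|G| = 12, so by Lagrange every subgroup order divides 12. Divisors: 1, 2, 3, 4, 6, 12.
Subgroups by order — order 1: 1; order 2: 3; order 3: 1; order 4: 1; order 6: 3; order 12: 1.
Total: 1 + 3 + 1 + 1 + 3 + 1 = 10.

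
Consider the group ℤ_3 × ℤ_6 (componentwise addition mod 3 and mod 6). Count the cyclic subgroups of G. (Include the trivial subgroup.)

10

Each element a generates a cyclic subgroup ⟨a⟩; distinct elements may generate the same one (a cyclic group of order d has φ(d) generators).
Cyclic subgroups by order — order 1: 1; order 2: 1; order 3: 4; order 6: 4.
Total: 10.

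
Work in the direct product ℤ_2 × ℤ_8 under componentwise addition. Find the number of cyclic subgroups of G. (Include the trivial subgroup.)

8

Each element a generates a cyclic subgroup ⟨a⟩; distinct elements may generate the same one (a cyclic group of order d has φ(d) generators).
Cyclic subgroups by order — order 1: 1; order 2: 3; order 4: 2; order 8: 2.
Total: 8.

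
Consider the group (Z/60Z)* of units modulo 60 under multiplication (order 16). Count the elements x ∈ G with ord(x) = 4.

8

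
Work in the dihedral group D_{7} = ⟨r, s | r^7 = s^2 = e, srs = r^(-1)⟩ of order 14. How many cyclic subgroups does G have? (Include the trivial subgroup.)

Group the elements of G by the cyclic subgroup they generate; each cyclic subgroup of order d accounts for φ(d) elements.
Cyclic subgroups by order — order 1: 1; order 2: 7; order 7: 1.
Total: 9.

9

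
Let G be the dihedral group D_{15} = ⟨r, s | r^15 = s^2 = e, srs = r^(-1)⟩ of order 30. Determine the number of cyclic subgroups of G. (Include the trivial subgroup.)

19

A cyclic subgroup of order d is generated by each of its φ(d) elements of order d, so the cyclic subgroups of order d number (#elements of order d)/φ(d).
Cyclic subgroups by order — order 1: 1; order 2: 15; order 3: 1; order 5: 1; order 15: 1.
Total: 19.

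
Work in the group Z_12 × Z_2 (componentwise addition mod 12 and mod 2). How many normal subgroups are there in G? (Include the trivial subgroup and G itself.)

G is abelian, so every subgroup is normal.
G has 16 subgroups in total, hence 16 normal subgroups.

16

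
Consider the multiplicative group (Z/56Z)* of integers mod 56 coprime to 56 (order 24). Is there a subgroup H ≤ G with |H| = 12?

Yes

12 | 24. A subgroup of order 12 is {1, 5, 9, 11, 13, 25, 31, 43, 45, 47, 51, 55}.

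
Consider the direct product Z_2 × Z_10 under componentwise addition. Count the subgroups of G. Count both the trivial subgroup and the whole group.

|G| = 20, so by Lagrange every subgroup order divides 20. Divisors: 1, 2, 4, 5, 10, 20.
Subgroups by order — order 1: 1; order 2: 3; order 4: 1; order 5: 1; order 10: 3; order 20: 1.
Total: 1 + 3 + 1 + 1 + 3 + 1 = 10.

10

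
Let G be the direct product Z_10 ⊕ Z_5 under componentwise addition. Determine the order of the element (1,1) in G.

The order of (1,1) in Z_10 × Z_5 is lcm(ord(1) in Z_10, ord(1) in Z_5).
ord(1) = 10 and ord(1) = 5, so |⟨(1,1)⟩| = lcm(10, 5) = 10.

10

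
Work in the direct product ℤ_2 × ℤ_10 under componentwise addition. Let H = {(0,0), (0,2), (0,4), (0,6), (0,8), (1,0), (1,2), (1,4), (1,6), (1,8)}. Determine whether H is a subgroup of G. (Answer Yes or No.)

Yes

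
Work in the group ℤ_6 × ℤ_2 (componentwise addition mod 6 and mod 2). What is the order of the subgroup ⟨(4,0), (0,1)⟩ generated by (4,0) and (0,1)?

|⟨(4,0)⟩| = 3 and |⟨(0,1)⟩| = 2, so |H| is a multiple of lcm(3, 2) = 6 and divides |G| = 12.
Closing under the operation: H = {(0,0), (0,1), (2,0), (2,1), (4,0), (4,1)}, so |H| = 6.

6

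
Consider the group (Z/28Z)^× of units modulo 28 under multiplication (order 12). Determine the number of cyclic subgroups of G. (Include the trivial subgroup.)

8

A cyclic subgroup of order d is generated by each of its φ(d) elements of order d, so the cyclic subgroups of order d number (#elements of order d)/φ(d).
Cyclic subgroups by order — order 1: 1; order 2: 3; order 3: 1; order 6: 3.
Total: 8.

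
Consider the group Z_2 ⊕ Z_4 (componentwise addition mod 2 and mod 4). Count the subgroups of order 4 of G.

3

|G| = 8 and 4 | 8, so subgroups of order 4 are possible by Lagrange.
The subgroups of order 4 are: {(0,0), (0,1), (0,2), (0,3)}; {(0,0), (0,2), (1,0), (1,2)}; {(0,0), (0,2), (1,1), (1,3)}.
So G has 3 subgroups of order 4.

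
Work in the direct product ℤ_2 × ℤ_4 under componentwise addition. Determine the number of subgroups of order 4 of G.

|G| = 8 and 4 | 8, so subgroups of order 4 are possible by Lagrange.
The subgroups of order 4 are: {(0,0), (0,1), (0,2), (0,3)}; {(0,0), (0,2), (1,0), (1,2)}; {(0,0), (0,2), (1,1), (1,3)}.
So G has 3 subgroups of order 4.

3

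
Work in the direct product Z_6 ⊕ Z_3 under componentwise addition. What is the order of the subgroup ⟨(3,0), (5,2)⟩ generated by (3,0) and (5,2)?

6

|⟨(3,0)⟩| = 2 and |⟨(5,2)⟩| = 6, so |H| is a multiple of lcm(2, 6) = 6 and divides |G| = 18.
Closing under the operation: H = {(0,0), (1,1), (2,2), (3,0), (4,1), (5,2)}, so |H| = 6.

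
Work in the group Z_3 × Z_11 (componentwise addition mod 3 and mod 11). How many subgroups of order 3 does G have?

1

|G| = 33 and 3 | 33, so subgroups of order 3 are possible by Lagrange.
The subgroups of order 3 are: {(0,0), (1,0), (2,0)}.
So G has 1 subgroup of order 3.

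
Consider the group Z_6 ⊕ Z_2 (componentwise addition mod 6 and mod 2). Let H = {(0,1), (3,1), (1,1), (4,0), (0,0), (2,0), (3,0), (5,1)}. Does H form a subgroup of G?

|H| = 8 does not divide |G| = 12, so by Lagrange H is not a subgroup.

No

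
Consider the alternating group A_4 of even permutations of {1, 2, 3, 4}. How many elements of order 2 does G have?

3

The elements of order 2 are: (1 2)(3 4), (1 3)(2 4), (1 4)(2 3).
That's 3.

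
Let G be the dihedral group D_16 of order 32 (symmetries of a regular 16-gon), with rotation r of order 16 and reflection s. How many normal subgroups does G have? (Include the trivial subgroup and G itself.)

8

G has 36 subgroups. Checking conjugation-invariance by order — order 1: 1/1 normal; order 2: 1/17 normal; order 4: 1/9 normal; order 8: 1/5 normal; order 16: 3/3 normal; order 32: 1/1 normal.
Total normal subgroups: 8.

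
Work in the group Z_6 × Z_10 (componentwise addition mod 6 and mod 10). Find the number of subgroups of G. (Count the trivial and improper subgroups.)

20

|G| = 60, so by Lagrange every subgroup order divides 60. Divisors: 1, 2, 3, 4, 5, 6, 10, 12, 15, 20, 30, 60.
Subgroups by order — order 1: 1; order 2: 3; order 3: 1; order 4: 1; order 5: 1; order 6: 3; order 10: 3; order 12: 1; order 15: 1; order 20: 1; order 30: 3; order 60: 1.
Total: 1 + 3 + 1 + 1 + 1 + 3 + 3 + 1 + 1 + 1 + 3 + 1 = 20.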